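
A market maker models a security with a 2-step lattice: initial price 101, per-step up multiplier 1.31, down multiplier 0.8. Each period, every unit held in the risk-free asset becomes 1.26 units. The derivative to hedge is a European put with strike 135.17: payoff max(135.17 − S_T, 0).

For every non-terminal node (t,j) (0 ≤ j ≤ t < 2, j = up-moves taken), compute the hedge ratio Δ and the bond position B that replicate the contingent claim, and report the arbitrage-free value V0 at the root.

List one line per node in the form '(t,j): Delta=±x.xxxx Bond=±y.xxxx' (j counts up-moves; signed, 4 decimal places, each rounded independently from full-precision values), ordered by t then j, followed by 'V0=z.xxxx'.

(0,0): Delta=-0.4697 Bond=51.1371
(1,0): Delta=-1.0000 Bond=107.2778
(1,1): Delta=-0.4345 Bond=59.7756
V0=3.6934

Under the risk-neutral measure, an up-move has probability p* = (R−d)/(u−d) = 0.9020 and values discount at R = 1.26.
Terminal payoffs: V(2,0)=70.5300, V(2,1)=29.3220, V(2,2)=0.0000
Node (1,0) S=80.8000: V=(p*·29.3220+(1−p*)·70.5300)/1.26=26.4778; Δ=(29.3220−70.5300)/(105.8480−64.6400)=-1.0000; B=V−Δ·S=107.2778
Node (1,1) S=132.3100: V=(p*·0.0000+(1−p*)·29.3220)/1.26=2.2815; Δ=(0.0000−29.3220)/(173.3261−105.8480)=-0.4345; B=V−Δ·S=59.7756
Node (0,0) S=101.0000: V=(p*·2.2815+(1−p*)·26.4778)/1.26=3.6934; Δ=(2.2815−26.4778)/(132.3100−80.8000)=-0.4697; B=V−Δ·S=51.1371
Each (Δ,B) replicates both successor values, so the strategy is self-financing and V0 is arbitrage-free.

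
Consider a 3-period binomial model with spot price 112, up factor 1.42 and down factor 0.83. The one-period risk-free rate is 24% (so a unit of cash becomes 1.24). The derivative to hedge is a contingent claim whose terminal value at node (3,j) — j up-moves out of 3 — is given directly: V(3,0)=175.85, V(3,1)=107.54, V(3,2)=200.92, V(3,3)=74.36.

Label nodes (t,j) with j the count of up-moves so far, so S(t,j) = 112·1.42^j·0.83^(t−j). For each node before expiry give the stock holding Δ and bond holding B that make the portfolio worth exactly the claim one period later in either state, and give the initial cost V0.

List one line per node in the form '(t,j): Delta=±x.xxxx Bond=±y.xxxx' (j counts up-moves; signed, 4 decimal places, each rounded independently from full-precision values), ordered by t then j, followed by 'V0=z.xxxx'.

(0,0): Delta=-0.2744 Bond=103.9603
(1,0): Delta=0.6477 Bond=43.1910
(1,1): Delta=-0.5110 Bond=166.5439
(2,0): Delta=-1.5006 Bond=219.3122
(2,1): Delta=1.1990 Bond=-19.2138
(2,2): Delta=-0.9498 Bond=305.6145
V0=73.2276

No-arbitrage ⇒ martingale measure with p* = (R−d)/(u−d) = 0.6949.
At expiry t=3: V(3,0)=175.8500, V(3,1)=107.5400, V(3,2)=200.9200, V(3,3)=74.3600
Node (2,0) S=77.1568: V=(p*·107.5400+(1−p*)·175.8500)/1.24=103.5325; Δ=(107.5400−175.8500)/(109.5627−64.0401)=-1.5006; B=V−Δ·S=219.3122
Node (2,1) S=132.0032: V=(p*·200.9200+(1−p*)·107.5400)/1.24=139.0574; Δ=(200.9200−107.5400)/(187.4445−109.5627)=1.1990; B=V−Δ·S=-19.2138
Node (2,2) S=225.8368: V=(p*·74.3600+(1−p*)·200.9200)/1.24=91.1061; Δ=(74.3600−200.9200)/(320.6883−187.4445)=-0.9498; B=V−Δ·S=305.6145
Node (1,0) S=92.9600: V=(p*·139.0574+(1−p*)·103.5325)/1.24=103.4027; Δ=(139.0574−103.5325)/(132.0032−77.1568)=0.6477; B=V−Δ·S=43.1910
Node (1,1) S=159.0400: V=(p*·91.1061+(1−p*)·139.0574)/1.24=85.2704; Δ=(91.1061−139.0574)/(225.8368−132.0032)=-0.5110; B=V−Δ·S=166.5439
Node (0,0) S=112.0000: V=(p*·85.2704+(1−p*)·103.4027)/1.24=73.2276; Δ=(85.2704−103.4027)/(159.0400−92.9600)=-0.2744; B=V−Δ·S=103.9603
Check: Δ(0,0)·S0 + B(0,0) = 73.2276 = V0.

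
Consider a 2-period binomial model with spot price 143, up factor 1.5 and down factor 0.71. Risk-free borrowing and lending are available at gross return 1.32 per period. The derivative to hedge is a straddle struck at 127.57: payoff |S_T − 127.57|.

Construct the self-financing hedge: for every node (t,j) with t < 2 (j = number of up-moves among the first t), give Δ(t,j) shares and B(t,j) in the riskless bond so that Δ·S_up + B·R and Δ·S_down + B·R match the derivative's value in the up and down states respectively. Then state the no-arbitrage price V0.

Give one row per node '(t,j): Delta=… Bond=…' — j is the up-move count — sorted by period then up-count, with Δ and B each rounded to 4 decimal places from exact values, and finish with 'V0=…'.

The replicating-portfolio and risk-neutral prices coincide; use p* = (1.32−0.71)/(1.5−0.71) = 0.7722 for the latter.
At expiry t=2: V(2,0)=55.4837, V(2,1)=24.7250, V(2,2)=194.1800
  t=1,j=0: stock 101.5300 → up 152.2950 (V=24.7250), down 72.0863 (V=55.4837). Price 24.0404; hedge Δ=-0.3835, bond B=62.9755.
  t=1,j=1: stock 214.5000 → up 321.7500 (V=194.1800), down 152.2950 (V=24.7250). Price 117.8561; hedge Δ=1.0000, bond B=-96.6439.
  t=0,j=0: stock 143.0000 → up 214.5000 (V=117.8561), down 101.5300 (V=24.0404). Price 73.0912; hedge Δ=0.8304, bond B=-45.6629.
Each (Δ,B) replicates both successor values, so the strategy is self-financing and V0 is arbitrage-free.

(0,0): Delta=0.8304 Bond=-45.6629
(1,0): Delta=-0.3835 Bond=62.9755
(1,1): Delta=1.0000 Bond=-96.6439
V0=73.0912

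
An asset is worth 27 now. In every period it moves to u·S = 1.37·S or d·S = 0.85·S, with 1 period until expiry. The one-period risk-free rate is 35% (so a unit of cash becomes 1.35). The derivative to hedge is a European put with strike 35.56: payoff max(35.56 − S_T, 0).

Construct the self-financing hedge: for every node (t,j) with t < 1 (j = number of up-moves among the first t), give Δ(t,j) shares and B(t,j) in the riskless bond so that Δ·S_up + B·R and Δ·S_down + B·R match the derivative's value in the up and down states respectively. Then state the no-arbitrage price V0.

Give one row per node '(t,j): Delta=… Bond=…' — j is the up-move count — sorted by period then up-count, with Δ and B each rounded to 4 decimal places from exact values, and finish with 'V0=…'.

(0,0): Delta=-0.8981 Bond=24.6093
V0=0.3593

The replicating-portfolio and risk-neutral prices coincide; use p* = (1.35−0.85)/(1.37−0.85) = 0.9615 for the latter.
Terminal payoffs: V(1,0)=12.6100, V(1,1)=0.0000
(0,0): S=27.0000. Δ = (V_up−V_dn)/(S_up−S_dn) = (0.0000−12.6100)/(36.9900−22.9500) = -0.8981. V = [p*·0.0000 + (1−p*)·12.6100]/1.35 = 0.3593. B = V − Δ·S = 24.6093.
Root portfolio cost Δ·27+B reproduces V0=0.3593.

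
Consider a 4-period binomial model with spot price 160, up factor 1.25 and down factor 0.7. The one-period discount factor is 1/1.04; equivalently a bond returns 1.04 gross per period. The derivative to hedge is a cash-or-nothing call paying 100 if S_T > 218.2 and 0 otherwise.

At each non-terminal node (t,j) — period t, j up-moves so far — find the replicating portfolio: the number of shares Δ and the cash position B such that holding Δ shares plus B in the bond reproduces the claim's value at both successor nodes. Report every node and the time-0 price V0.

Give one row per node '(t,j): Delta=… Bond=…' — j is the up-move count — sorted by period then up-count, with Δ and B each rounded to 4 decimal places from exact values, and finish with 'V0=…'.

Under the risk-neutral measure, an up-move has probability p* = (R−d)/(u−d) = 0.6182 and values discount at R = 1.04.
Terminal values V(4,·): V(4,0)=0.0000, V(4,1)=0.0000, V(4,2)=0.0000, V(4,3)=100.0000, V(4,4)=100.0000
  t=3,j=0: stock 54.8800 → up 68.6000 (V=0.0000), down 38.4160 (V=0.0000). Price 0.0000; hedge Δ=0.0000, bond B=0.0000.
  t=3,j=1: stock 98.0000 → up 122.5000 (V=0.0000), down 68.6000 (V=0.0000). Price 0.0000; hedge Δ=0.0000, bond B=0.0000.
  t=3,j=2: stock 175.0000 → up 218.7500 (V=100.0000), down 122.5000 (V=0.0000). Price 59.4406; hedge Δ=1.0390, bond B=-122.3776.
  t=3,j=3: stock 312.5000 → up 390.6250 (V=100.0000), down 218.7500 (V=100.0000). Price 96.1538; hedge Δ=0.0000, bond B=96.1538.
  t=2,j=0: stock 78.4000 → up 98.0000 (V=0.0000), down 54.8800 (V=0.0000). Price 0.0000; hedge Δ=0.0000, bond B=0.0000.
  t=2,j=1: stock 140.0000 → up 175.0000 (V=59.4406), down 98.0000 (V=0.0000). Price 35.3318; hedge Δ=0.7720, bond B=-72.7419.
  t=2,j=2: stock 250.0000 → up 312.5000 (V=96.1538), down 175.0000 (V=59.4406). Price 78.9770; hedge Δ=0.2670, bond B=12.2255.
  t=1,j=0: stock 112.0000 → up 140.0000 (V=35.3318), down 78.4000 (V=0.0000). Price 21.0014; hedge Δ=0.5736, bond B=-43.2382.
  t=1,j=1: stock 200.0000 → up 250.0000 (V=78.9770), down 140.0000 (V=35.3318). Price 59.9158; hedge Δ=0.3968, bond B=-19.4390.
  t=0,j=0: stock 160.0000 → up 200.0000 (V=59.9158), down 112.0000 (V=21.0014). Price 43.3246; hedge Δ=0.4422, bond B=-27.4288.
Self-financing check: at every node Δ·S+B equals the discounted successor values.

(0,0): Delta=0.4422 Bond=-27.4288
(1,0): Delta=0.5736 Bond=-43.2382
(1,1): Delta=0.3968 Bond=-19.4390
(2,0): Delta=0.0000 Bond=0.0000
(2,1): Delta=0.7720 Bond=-72.7419
(2,2): Delta=0.2670 Bond=12.2255
(3,0): Delta=0.0000 Bond=0.0000
(3,1): Delta=0.0000 Bond=0.0000
(3,2): Delta=1.0390 Bond=-122.3776
(3,3): Delta=0.0000 Bond=96.1538
V0=43.3246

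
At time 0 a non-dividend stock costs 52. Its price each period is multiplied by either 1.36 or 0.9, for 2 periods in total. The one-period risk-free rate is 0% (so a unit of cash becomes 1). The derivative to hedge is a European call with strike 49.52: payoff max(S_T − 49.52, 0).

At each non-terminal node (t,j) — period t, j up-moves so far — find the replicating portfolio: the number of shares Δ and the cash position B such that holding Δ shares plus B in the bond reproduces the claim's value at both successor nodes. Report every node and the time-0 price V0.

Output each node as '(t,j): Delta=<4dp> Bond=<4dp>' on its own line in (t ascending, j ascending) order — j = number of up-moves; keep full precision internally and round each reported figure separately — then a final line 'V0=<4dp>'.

Under the risk-neutral measure, an up-move has probability p* = (R−d)/(u−d) = 0.2174 and values discount at R = 1.
At expiry t=2: V(2,0)=0.0000, V(2,1)=14.1280, V(2,2)=46.6592
(1,0): S=46.8000. Δ = (V_up−V_dn)/(S_up−S_dn) = (14.1280−0.0000)/(63.6480−42.1200) = 0.6563. V = [p*·14.1280 + (1−p*)·0.0000]/1 = 3.0713. B = V − Δ·S = -27.6417.
(1,1): S=70.7200. Δ = (V_up−V_dn)/(S_up−S_dn) = (46.6592−14.1280)/(96.1792−63.6480) = 1.0000. V = [p*·46.6592 + (1−p*)·14.1280]/1 = 21.2000. B = V − Δ·S = -49.5200.
(0,0): S=52.0000. Δ = (V_up−V_dn)/(S_up−S_dn) = (21.2000−3.0713)/(70.7200−46.8000) = 0.7579. V = [p*·21.2000 + (1−p*)·3.0713]/1 = 7.0123. B = V − Δ·S = -32.3979.
Root portfolio cost Δ·52+B reproduces V0=7.0123.

(0,0): Delta=0.7579 Bond=-32.3979
(1,0): Delta=0.6563 Bond=-27.6417
(1,1): Delta=1.0000 Bond=-49.5200
V0=7.0123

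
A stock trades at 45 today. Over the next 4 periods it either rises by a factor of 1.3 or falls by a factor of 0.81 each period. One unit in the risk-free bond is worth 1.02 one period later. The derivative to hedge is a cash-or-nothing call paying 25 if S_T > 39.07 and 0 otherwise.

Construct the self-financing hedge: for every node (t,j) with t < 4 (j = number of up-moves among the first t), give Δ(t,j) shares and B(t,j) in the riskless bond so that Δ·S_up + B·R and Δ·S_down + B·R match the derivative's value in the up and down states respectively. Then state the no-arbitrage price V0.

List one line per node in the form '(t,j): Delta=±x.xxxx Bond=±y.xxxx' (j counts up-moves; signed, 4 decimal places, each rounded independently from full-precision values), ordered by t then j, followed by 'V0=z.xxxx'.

Under the risk-neutral measure, an up-move has probability p* = (R−d)/(u−d) = 0.4286 and values discount at R = 1.02.
At expiry t=4: V(4,0)=0.0000, V(4,1)=0.0000, V(4,2)=25.0000, V(4,3)=25.0000, V(4,4)=25.0000
(3,0): S=23.9148. Δ = (V_up−V_dn)/(S_up−S_dn) = (0.0000−0.0000)/(31.0893−19.3710) = 0.0000. V = [p*·0.0000 + (1−p*)·0.0000]/1.02 = 0.0000. B = V − Δ·S = 0.0000.
(3,1): S=38.3819. Δ = (V_up−V_dn)/(S_up−S_dn) = (25.0000−0.0000)/(49.8964−31.0893) = 1.3293. V = [p*·25.0000 + (1−p*)·0.0000]/1.02 = 10.5042. B = V − Δ·S = -40.5162.
(3,2): S=61.6005. Δ = (V_up−V_dn)/(S_up−S_dn) = (25.0000−25.0000)/(80.0807−49.8964) = 0.0000. V = [p*·25.0000 + (1−p*)·25.0000]/1.02 = 24.5098. B = V − Δ·S = 24.5098.
(3,3): S=98.8650. Δ = (V_up−V_dn)/(S_up−S_dn) = (25.0000−25.0000)/(128.5245−80.0807) = 0.0000. V = [p*·25.0000 + (1−p*)·25.0000]/1.02 = 24.5098. B = V − Δ·S = 24.5098.
(2,0): S=29.5245. Δ = (V_up−V_dn)/(S_up−S_dn) = (10.5042−0.0000)/(38.3819−23.9148) = 0.7261. V = [p*·10.5042 + (1−p*)·0.0000]/1.02 = 4.4135. B = V − Δ·S = -17.0236.
(2,1): S=47.3850. Δ = (V_up−V_dn)/(S_up−S_dn) = (24.5098−10.5042)/(61.6005−38.3819) = 0.6032. V = [p*·24.5098 + (1−p*)·10.5042]/1.02 = 16.1829. B = V − Δ·S = -12.3999.
(2,2): S=76.0500. Δ = (V_up−V_dn)/(S_up−S_dn) = (24.5098−24.5098)/(98.8650−61.6005) = 0.0000. V = [p*·24.5098 + (1−p*)·24.5098]/1.02 = 24.0292. B = V − Δ·S = 24.0292.
(1,0): S=36.4500. Δ = (V_up−V_dn)/(S_up−S_dn) = (16.1829−4.4135)/(47.3850−29.5245) = 0.6590. V = [p*·16.1829 + (1−p*)·4.4135]/1.02 = 9.2721. B = V − Δ·S = -14.7471.
(1,1): S=58.5000. Δ = (V_up−V_dn)/(S_up−S_dn) = (24.0292−16.1829)/(76.0500−47.3850) = 0.2737. V = [p*·24.0292 + (1−p*)·16.1829]/1.02 = 19.1624. B = V − Δ·S = 3.1496.
(0,0): S=45.0000. Δ = (V_up−V_dn)/(S_up−S_dn) = (19.1624−9.2721)/(58.5000−36.4500) = 0.4485. V = [p*·19.1624 + (1−p*)·9.2721]/1.02 = 13.2459. B = V − Δ·S = -6.9383.
Root portfolio cost Δ·45+B reproduces V0=13.2459.

(0,0): Delta=0.4485 Bond=-6.9383
(1,0): Delta=0.6590 Bond=-14.7471
(1,1): Delta=0.2737 Bond=3.1496
(2,0): Delta=0.7261 Bond=-17.0236
(2,1): Delta=0.6032 Bond=-12.3999
(2,2): Delta=0.0000 Bond=24.0292
(3,0): Delta=0.0000 Bond=0.0000
(3,1): Delta=1.3293 Bond=-40.5162
(3,2): Delta=0.0000 Bond=24.5098
(3,3): Delta=0.0000 Bond=24.5098
V0=13.2459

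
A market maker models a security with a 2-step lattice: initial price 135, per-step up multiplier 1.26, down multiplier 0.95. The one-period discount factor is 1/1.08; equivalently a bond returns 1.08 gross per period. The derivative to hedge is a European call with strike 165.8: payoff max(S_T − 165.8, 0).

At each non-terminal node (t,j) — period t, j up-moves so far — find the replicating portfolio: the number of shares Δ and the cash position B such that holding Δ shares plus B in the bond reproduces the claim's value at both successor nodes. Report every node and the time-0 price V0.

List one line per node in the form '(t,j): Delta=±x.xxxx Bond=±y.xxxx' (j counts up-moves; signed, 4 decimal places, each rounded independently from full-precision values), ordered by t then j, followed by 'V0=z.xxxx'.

Under the risk-neutral measure, an up-move has probability p* = (R−d)/(u−d) = 0.4194 and values discount at R = 1.08.
At expiry t=2: V(2,0)=0.0000, V(2,1)=0.0000, V(2,2)=48.5260
  t=1,j=0: stock 128.2500 → up 161.5950 (V=0.0000), down 121.8375 (V=0.0000). Price 0.0000; hedge Δ=0.0000, bond B=0.0000.
  t=1,j=1: stock 170.1000 → up 214.3260 (V=48.5260), down 161.5950 (V=0.0000). Price 18.8422; hedge Δ=0.9203, bond B=-137.6932.
  t=0,j=0: stock 135.0000 → up 170.1000 (V=18.8422), down 128.2500 (V=0.0000). Price 7.3163; hedge Δ=0.4502, bond B=-53.4651.
Each (Δ,B) replicates both successor values, so the strategy is self-financing and V0 is arbitrage-free.

(0,0): Delta=0.4502 Bond=-53.4651
(1,0): Delta=0.0000 Bond=0.0000
(1,1): Delta=0.9203 Bond=-137.6932
V0=7.3163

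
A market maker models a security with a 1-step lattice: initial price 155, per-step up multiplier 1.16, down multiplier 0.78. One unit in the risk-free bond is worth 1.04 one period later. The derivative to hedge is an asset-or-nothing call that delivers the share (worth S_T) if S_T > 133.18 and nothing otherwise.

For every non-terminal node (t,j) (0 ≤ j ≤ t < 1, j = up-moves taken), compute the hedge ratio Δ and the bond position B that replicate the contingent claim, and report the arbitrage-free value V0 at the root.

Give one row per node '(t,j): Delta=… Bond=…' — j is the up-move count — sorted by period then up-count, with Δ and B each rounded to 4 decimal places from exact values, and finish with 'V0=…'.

Since d<R<u, set p* = (R−d)/(u−d) = 0.6842; price each node as the discounted p*-expectation of its children.
Terminal values V(1,·): V(1,0)=0.0000, V(1,1)=179.8000
(0,0): S=155.0000. Δ = (V_up−V_dn)/(S_up−S_dn) = (179.8000−0.0000)/(179.8000−120.9000) = 3.0526. V = [p*·179.8000 + (1−p*)·0.0000]/1.04 = 118.2895. B = V − Δ·S = -354.8684.
The time-0 hedge costs 118.2895, which is the no-arbitrage price.

(0,0): Delta=3.0526 Bond=-354.8684
V0=118.2895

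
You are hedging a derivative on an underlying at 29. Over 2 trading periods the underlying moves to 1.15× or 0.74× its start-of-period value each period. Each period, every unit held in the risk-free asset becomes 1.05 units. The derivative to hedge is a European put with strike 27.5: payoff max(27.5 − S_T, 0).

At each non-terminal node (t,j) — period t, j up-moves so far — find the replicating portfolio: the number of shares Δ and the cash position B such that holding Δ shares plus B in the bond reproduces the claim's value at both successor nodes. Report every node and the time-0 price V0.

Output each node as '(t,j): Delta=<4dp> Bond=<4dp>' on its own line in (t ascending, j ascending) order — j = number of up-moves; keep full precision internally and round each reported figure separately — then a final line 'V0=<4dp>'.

(0,0): Delta=-0.3427 Bond=11.5102
(1,0): Delta=-1.0000 Bond=26.1905
(1,1): Delta=-0.2063 Bond=7.5358
V0=1.5707

Risk-neutral probability p* = (R−d)/(u−d) = (1.05−0.74)/(1.15−0.74) = 0.7561.
At expiry t=2: V(2,0)=11.6196, V(2,1)=2.8210, V(2,2)=0.0000
  t=1,j=0: stock 21.4600 → up 24.6790 (V=2.8210), down 15.8804 (V=11.6196). Price 4.7305; hedge Δ=-1.0000, bond B=26.1905.
  t=1,j=1: stock 33.3500 → up 38.3525 (V=0.0000), down 24.6790 (V=2.8210). Price 0.6553; hedge Δ=-0.2063, bond B=7.5358.
  t=0,j=0: stock 29.0000 → up 33.3500 (V=0.6553), down 21.4600 (V=4.7305). Price 1.5707; hedge Δ=-0.3427, bond B=11.5102.
Self-financing check: at every node Δ·S+B equals the discounted successor values.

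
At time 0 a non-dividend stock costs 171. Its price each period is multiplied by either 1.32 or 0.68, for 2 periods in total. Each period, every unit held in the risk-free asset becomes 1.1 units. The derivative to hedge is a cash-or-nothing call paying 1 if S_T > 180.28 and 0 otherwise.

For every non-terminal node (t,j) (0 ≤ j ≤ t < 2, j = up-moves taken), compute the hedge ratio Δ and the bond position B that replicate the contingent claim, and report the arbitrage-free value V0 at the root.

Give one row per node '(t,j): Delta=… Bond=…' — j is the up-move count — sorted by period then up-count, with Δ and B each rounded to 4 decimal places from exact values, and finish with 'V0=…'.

(0,0): Delta=0.0055 Bond=-0.5763
(1,0): Delta=0.0000 Bond=0.0000
(1,1): Delta=0.0069 Bond=-0.9659
V0=0.3559

Since d<R<u, set p* = (R−d)/(u−d) = 0.6562; price each node as the discounted p*-expectation of its children.
Terminal payoffs: V(2,0)=0.0000, V(2,1)=0.0000, V(2,2)=1.0000
(1,0): S=116.2800. Δ = (V_up−V_dn)/(S_up−S_dn) = (0.0000−0.0000)/(153.4896−79.0704) = 0.0000. V = [p*·0.0000 + (1−p*)·0.0000]/1.1 = 0.0000. B = V − Δ·S = 0.0000.
(1,1): S=225.7200. Δ = (V_up−V_dn)/(S_up−S_dn) = (1.0000−0.0000)/(297.9504−153.4896) = 0.0069. V = [p*·1.0000 + (1−p*)·0.0000]/1.1 = 0.5966. B = V − Δ·S = -0.9659.
(0,0): S=171.0000. Δ = (V_up−V_dn)/(S_up−S_dn) = (0.5966−0.0000)/(225.7200−116.2800) = 0.0055. V = [p*·0.5966 + (1−p*)·0.0000]/1.1 = 0.3559. B = V − Δ·S = -0.5763.
Self-financing check: at every node Δ·S+B equals the discounted successor values.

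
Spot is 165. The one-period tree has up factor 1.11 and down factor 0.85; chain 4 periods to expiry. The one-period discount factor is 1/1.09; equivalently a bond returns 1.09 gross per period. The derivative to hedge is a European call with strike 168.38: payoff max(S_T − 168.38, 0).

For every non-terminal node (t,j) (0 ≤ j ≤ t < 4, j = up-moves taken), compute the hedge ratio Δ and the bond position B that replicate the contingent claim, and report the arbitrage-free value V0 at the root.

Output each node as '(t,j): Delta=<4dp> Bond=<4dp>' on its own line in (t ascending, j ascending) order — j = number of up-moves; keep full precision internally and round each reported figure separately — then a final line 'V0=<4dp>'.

(0,0): Delta=0.9135 Bond=-104.4907
(1,0): Delta=0.4608 Bond=-50.3986
(1,1): Delta=0.9424 Bond=-119.1863
(2,0): Delta=0.0000 Bond=0.0000
(2,1): Delta=0.4902 Bond=-59.5124
(2,2): Delta=0.9713 Bond=-135.7797
(3,0): Delta=0.0000 Bond=0.0000
(3,1): Delta=0.0000 Bond=0.0000
(3,2): Delta=0.5215 Bond=-70.2742
(3,3): Delta=1.0000 Bond=-154.4771
V0=46.2447

Since d<R<u, set p* = (R−d)/(u−d) = 0.9231; price each node as the discounted p*-expectation of its children.
At expiry t=4: V(4,0)=0.0000, V(4,1)=0.0000, V(4,2)=0.0000, V(4,3)=23.4302, V(4,4)=82.1016
  t=3,j=0: stock 101.3306 → up 112.4770 (V=0.0000), down 86.1310 (V=0.0000). Price 0.0000; hedge Δ=0.0000, bond B=0.0000.
  t=3,j=1: stock 132.3259 → up 146.8817 (V=0.0000), down 112.4770 (V=0.0000). Price 0.0000; hedge Δ=0.0000, bond B=0.0000.
  t=3,j=2: stock 172.8020 → up 191.8102 (V=23.4302), down 146.8817 (V=0.0000). Price 19.8421; hedge Δ=0.5215, bond B=-70.2742.
  t=3,j=3: stock 225.6591 → up 250.4816 (V=82.1016), down 191.8102 (V=23.4302). Price 71.1821; hedge Δ=1.0000, bond B=-154.4771.
  t=2,j=0: stock 119.2125 → up 132.3259 (V=0.0000), down 101.3306 (V=0.0000). Price 0.0000; hedge Δ=0.0000, bond B=0.0000.
  t=2,j=1: stock 155.6775 → up 172.8020 (V=19.8421), down 132.3259 (V=0.0000). Price 16.8035; hedge Δ=0.4902, bond B=-59.5124.
  t=2,j=2: stock 203.2965 → up 225.6591 (V=71.1821), down 172.8020 (V=19.8421). Price 61.6815; hedge Δ=0.9713, bond B=-135.7797.
  t=1,j=0: stock 140.2500 → up 155.6775 (V=16.8035), down 119.2125 (V=0.0000). Price 14.2302; hedge Δ=0.4608, bond B=-50.3986.
  t=1,j=1: stock 183.1500 → up 203.2965 (V=61.6815), down 155.6775 (V=16.8035). Price 53.4214; hedge Δ=0.9424, bond B=-119.1863.
  t=0,j=0: stock 165.0000 → up 183.1500 (V=53.4214), down 140.2500 (V=14.2302). Price 46.2447; hedge Δ=0.9135, bond B=-104.4907.
Each (Δ,B) replicates both successor values, so the strategy is self-financing and V0 is arbitrage-free.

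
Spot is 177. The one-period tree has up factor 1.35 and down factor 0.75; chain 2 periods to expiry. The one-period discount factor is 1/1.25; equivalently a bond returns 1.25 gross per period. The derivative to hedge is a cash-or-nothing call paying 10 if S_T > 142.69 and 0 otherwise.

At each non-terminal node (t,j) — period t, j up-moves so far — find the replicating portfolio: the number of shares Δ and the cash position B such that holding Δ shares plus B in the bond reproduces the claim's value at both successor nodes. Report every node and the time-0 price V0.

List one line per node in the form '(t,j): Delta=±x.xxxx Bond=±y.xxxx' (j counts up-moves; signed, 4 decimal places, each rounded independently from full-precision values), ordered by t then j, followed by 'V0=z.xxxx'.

Under the risk-neutral measure, an up-move has probability p* = (R−d)/(u−d) = 0.8333 and values discount at R = 1.25.
At expiry t=2: V(2,0)=0.0000, V(2,1)=10.0000, V(2,2)=10.0000
(1,0): S=132.7500. Δ = (V_up−V_dn)/(S_up−S_dn) = (10.0000−0.0000)/(179.2125−99.5625) = 0.1255. V = [p*·10.0000 + (1−p*)·0.0000]/1.25 = 6.6667. B = V − Δ·S = -10.0000.
(1,1): S=238.9500. Δ = (V_up−V_dn)/(S_up−S_dn) = (10.0000−10.0000)/(322.5825−179.2125) = 0.0000. V = [p*·10.0000 + (1−p*)·10.0000]/1.25 = 8.0000. B = V − Δ·S = 8.0000.
(0,0): S=177.0000. Δ = (V_up−V_dn)/(S_up−S_dn) = (8.0000−6.6667)/(238.9500−132.7500) = 0.0126. V = [p*·8.0000 + (1−p*)·6.6667]/1.25 = 6.2222. B = V − Δ·S = 4.0000.
The time-0 hedge costs 6.2222, which is the no-arbitrage price.

(0,0): Delta=0.0126 Bond=4.0000
(1,0): Delta=0.1255 Bond=-10.0000
(1,1): Delta=0.0000 Bond=8.0000
V0=6.2222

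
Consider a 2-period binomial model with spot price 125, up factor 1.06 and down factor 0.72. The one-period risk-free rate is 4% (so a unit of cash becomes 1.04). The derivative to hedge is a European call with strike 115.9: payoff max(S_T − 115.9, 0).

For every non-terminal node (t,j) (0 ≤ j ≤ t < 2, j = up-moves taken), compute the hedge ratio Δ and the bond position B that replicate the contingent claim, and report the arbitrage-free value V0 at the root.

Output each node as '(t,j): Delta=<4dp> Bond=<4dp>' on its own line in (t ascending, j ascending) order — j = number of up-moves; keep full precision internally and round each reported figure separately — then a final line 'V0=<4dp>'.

Since d<R<u, set p* = (R−d)/(u−d) = 0.9412; price each node as the discounted p*-expectation of its children.
At expiry t=2: V(2,0)=0.0000, V(2,1)=0.0000, V(2,2)=24.5500
(1,0): S=90.0000. Δ = (V_up−V_dn)/(S_up−S_dn) = (0.0000−0.0000)/(95.4000−64.8000) = 0.0000. V = [p*·0.0000 + (1−p*)·0.0000]/1.04 = 0.0000. B = V − Δ·S = 0.0000.
(1,1): S=132.5000. Δ = (V_up−V_dn)/(S_up−S_dn) = (24.5500−0.0000)/(140.4500−95.4000) = 0.5450. V = [p*·24.5500 + (1−p*)·0.0000]/1.04 = 22.2172. B = V − Δ·S = -49.9887.
(0,0): S=125.0000. Δ = (V_up−V_dn)/(S_up−S_dn) = (22.2172−0.0000)/(132.5000−90.0000) = 0.5228. V = [p*·22.2172 + (1−p*)·0.0000]/1.04 = 20.1061. B = V − Δ·S = -45.2386.
The time-0 hedge costs 20.1061, which is the no-arbitrage price.

(0,0): Delta=0.5228 Bond=-45.2386
(1,0): Delta=0.0000 Bond=0.0000
(1,1): Delta=0.5450 Bond=-49.9887
V0=20.1061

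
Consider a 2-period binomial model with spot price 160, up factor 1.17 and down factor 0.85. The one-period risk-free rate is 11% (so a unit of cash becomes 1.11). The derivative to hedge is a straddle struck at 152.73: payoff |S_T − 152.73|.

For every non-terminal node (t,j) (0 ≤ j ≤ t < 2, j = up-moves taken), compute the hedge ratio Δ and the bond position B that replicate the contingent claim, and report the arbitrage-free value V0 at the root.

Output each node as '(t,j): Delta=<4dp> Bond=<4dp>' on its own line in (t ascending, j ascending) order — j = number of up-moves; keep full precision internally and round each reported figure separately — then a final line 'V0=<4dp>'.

(0,0): Delta=0.7550 Bond=-82.6404
(1,0): Delta=-0.7063 Bond=107.0118
(1,1): Delta=1.0000 Bond=-137.5946
V0=38.1598

Risk-neutral probability p* = (R−d)/(u−d) = (1.11−0.85)/(1.17−0.85) = 0.8125.
At expiry t=2: V(2,0)=37.1300, V(2,1)=6.3900, V(2,2)=66.2940
Node (1,0) S=136.0000: V=(p*·6.3900+(1−p*)·37.1300)/1.11=10.9493; Δ=(6.3900−37.1300)/(159.1200−115.6000)=-0.7063; B=V−Δ·S=107.0118
Node (1,1) S=187.2000: V=(p*·66.2940+(1−p*)·6.3900)/1.11=49.6054; Δ=(66.2940−6.3900)/(219.0240−159.1200)=1.0000; B=V−Δ·S=-137.5946
Node (0,0) S=160.0000: V=(p*·49.6054+(1−p*)·10.9493)/1.11=38.1598; Δ=(49.6054−10.9493)/(187.2000−136.0000)=0.7550; B=V−Δ·S=-82.6404
The time-0 hedge costs 38.1598, which is the no-arbitrage price.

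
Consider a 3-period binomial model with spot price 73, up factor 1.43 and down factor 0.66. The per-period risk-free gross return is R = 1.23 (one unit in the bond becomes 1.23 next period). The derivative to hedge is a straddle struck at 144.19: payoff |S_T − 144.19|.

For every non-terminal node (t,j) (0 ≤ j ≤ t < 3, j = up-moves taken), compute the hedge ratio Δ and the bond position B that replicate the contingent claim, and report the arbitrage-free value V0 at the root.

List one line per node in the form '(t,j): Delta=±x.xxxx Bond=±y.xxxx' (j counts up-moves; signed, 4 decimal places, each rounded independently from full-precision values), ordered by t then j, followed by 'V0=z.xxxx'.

(0,0): Delta=-0.1072 Bond=42.5129
(1,0): Delta=-1.0000 Bond=95.3070
(1,1): Delta=0.0374 Bond=37.1976
(2,0): Delta=-1.0000 Bond=117.2276
(2,1): Delta=-1.0000 Bond=117.2276
(2,2): Delta=0.2054 Bond=20.6742
V0=34.6889

The replicating-portfolio and risk-neutral prices coincide; use p* = (1.23−0.66)/(1.43−0.66) = 0.7403 for the latter.
Terminal payoffs: V(3,0)=123.2028, V(3,1)=98.7177, V(3,2)=45.6667, V(3,3)=69.2771
  t=2,j=0: stock 31.7988 → up 45.4723 (V=98.7177), down 20.9872 (V=123.2028). Price 85.4288; hedge Δ=-1.0000, bond B=117.2276.
  t=2,j=1: stock 68.8974 → up 98.5233 (V=45.6667), down 45.4723 (V=98.7177). Price 48.3302; hedge Δ=-1.0000, bond B=117.2276.
  t=2,j=2: stock 149.2777 → up 213.4671 (V=69.2771), down 98.5233 (V=45.6667). Price 51.3370; hedge Δ=0.2054, bond B=20.6742.
  t=1,j=0: stock 48.1800 → up 68.8974 (V=48.3302), down 31.7988 (V=85.4288). Price 47.1270; hedge Δ=-1.0000, bond B=95.3070.
  t=1,j=1: stock 104.3900 → up 149.2777 (V=51.3370), down 68.8974 (V=48.3302). Price 41.1025; hedge Δ=0.0374, bond B=37.1976.
  t=0,j=0: stock 73.0000 → up 104.3900 (V=41.1025), down 48.1800 (V=47.1270). Price 34.6889; hedge Δ=-0.1072, bond B=42.5129.
Self-financing check: at every node Δ·S+B equals the discounted successor values.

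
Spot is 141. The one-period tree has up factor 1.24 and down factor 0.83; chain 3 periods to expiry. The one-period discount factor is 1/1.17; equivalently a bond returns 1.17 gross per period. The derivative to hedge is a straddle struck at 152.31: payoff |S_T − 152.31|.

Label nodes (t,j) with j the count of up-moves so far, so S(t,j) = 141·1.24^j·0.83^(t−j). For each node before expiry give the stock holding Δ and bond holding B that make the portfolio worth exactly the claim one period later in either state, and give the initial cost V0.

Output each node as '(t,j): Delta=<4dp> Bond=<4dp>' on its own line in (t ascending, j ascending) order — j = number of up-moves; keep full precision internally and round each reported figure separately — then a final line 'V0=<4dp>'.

The replicating-portfolio and risk-neutral prices coincide; use p* = (1.17−0.83)/(1.24−0.83) = 0.8293 for the latter.
At expiry t=3: V(3,0)=71.6880, V(3,1)=31.8627, V(3,2)=27.6353, V(3,3)=116.5240
Node (2,0) S=97.1349: V=(p*·31.8627+(1−p*)·71.6880)/1.17=33.0446; Δ=(31.8627−71.6880)/(120.4473−80.6220)=-1.0000; B=V−Δ·S=130.1795
Node (2,1) S=145.1172: V=(p*·27.6353+(1−p*)·31.8627)/1.17=24.2368; Δ=(27.6353−31.8627)/(179.9453−120.4473)=-0.0711; B=V−Δ·S=34.5475
Node (2,2) S=216.8016: V=(p*·116.5240+(1−p*)·27.6353)/1.17=86.6221; Δ=(116.5240−27.6353)/(268.8340−179.9453)=1.0000; B=V−Δ·S=-130.1795
Node (1,0) S=117.0300: V=(p*·24.2368+(1−p*)·33.0446)/1.17=22.0005; Δ=(24.2368−33.0446)/(145.1172−97.1349)=-0.1836; B=V−Δ·S=43.4829
Node (1,1) S=174.8400: V=(p*·86.6221+(1−p*)·24.2368)/1.17=64.9324; Δ=(86.6221−24.2368)/(216.8016−145.1172)=0.8703; B=V−Δ·S=-87.2268
Node (0,0) S=141.0000: V=(p*·64.9324+(1−p*)·22.0005)/1.17=49.2330; Δ=(64.9324−22.0005)/(174.8400−117.0300)=0.7426; B=V−Δ·S=-55.4791
Root portfolio cost Δ·141+B reproduces V0=49.2330.

(0,0): Delta=0.7426 Bond=-55.4791
(1,0): Delta=-0.1836 Bond=43.4829
(1,1): Delta=0.8703 Bond=-87.2268
(2,0): Delta=-1.0000 Bond=130.1795
(2,1): Delta=-0.0711 Bond=34.5475
(2,2): Delta=1.0000 Bond=-130.1795
V0=49.2330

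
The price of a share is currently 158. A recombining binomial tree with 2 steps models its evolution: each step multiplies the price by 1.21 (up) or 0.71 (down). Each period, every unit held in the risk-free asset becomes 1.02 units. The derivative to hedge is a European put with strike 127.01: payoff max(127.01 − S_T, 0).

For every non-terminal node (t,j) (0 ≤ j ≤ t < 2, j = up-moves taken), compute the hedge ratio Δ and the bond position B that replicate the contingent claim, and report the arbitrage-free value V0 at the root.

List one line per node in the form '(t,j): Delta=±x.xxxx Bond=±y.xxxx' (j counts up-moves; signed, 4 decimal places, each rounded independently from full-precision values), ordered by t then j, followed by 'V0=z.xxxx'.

The replicating-portfolio and risk-neutral prices coincide; use p* = (1.02−0.71)/(1.21−0.71) = 0.6200 for the latter.
Terminal payoffs: V(2,0)=47.3622, V(2,1)=0.0000, V(2,2)=0.0000
Node (1,0) S=112.1800: V=(p*·0.0000+(1−p*)·47.3622)/1.02=17.6447; Δ=(0.0000−47.3622)/(135.7378−79.6478)=-0.8444; B=V−Δ·S=112.3691
Node (1,1) S=191.1800: V=(p*·0.0000+(1−p*)·0.0000)/1.02=0.0000; Δ=(0.0000−0.0000)/(231.3278−135.7378)=0.0000; B=V−Δ·S=0.0000
Node (0,0) S=158.0000: V=(p*·0.0000+(1−p*)·17.6447)/1.02=6.5735; Δ=(0.0000−17.6447)/(191.1800−112.1800)=-0.2234; B=V−Δ·S=41.8630
Check: Δ(0,0)·S0 + B(0,0) = 6.5735 = V0.

(0,0): Delta=-0.2234 Bond=41.8630
(1,0): Delta=-0.8444 Bond=112.3691
(1,1): Delta=0.0000 Bond=0.0000
V0=6.5735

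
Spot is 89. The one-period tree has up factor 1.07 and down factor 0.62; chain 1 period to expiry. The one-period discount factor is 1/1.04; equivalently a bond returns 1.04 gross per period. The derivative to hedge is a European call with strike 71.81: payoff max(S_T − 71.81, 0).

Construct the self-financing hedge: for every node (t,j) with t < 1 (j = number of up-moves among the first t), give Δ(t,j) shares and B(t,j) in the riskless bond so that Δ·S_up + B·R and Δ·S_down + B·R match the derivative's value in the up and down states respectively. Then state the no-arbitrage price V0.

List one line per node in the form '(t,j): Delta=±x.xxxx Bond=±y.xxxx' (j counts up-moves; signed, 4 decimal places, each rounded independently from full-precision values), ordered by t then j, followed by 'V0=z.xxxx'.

Under the risk-neutral measure, an up-move has probability p* = (R−d)/(u−d) = 0.9333 and values discount at R = 1.04.
Terminal payoffs: V(1,0)=0.0000, V(1,1)=23.4200
  t=0,j=0: stock 89.0000 → up 95.2300 (V=23.4200), down 55.1800 (V=0.0000). Price 21.0179; hedge Δ=0.5848, bond B=-31.0265.
The time-0 hedge costs 21.0179, which is the no-arbitrage price.

(0,0): Delta=0.5848 Bond=-31.0265
V0=21.0179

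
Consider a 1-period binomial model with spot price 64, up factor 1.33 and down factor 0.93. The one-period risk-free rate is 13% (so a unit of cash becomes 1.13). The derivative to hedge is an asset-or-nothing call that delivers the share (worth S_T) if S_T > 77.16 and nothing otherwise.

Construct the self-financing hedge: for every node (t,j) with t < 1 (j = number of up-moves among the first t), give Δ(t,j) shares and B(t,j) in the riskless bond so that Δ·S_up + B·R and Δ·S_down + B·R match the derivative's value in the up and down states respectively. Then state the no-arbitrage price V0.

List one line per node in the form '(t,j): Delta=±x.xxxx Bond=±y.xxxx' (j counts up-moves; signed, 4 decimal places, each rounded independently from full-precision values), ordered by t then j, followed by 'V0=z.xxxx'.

(0,0): Delta=3.3250 Bond=-175.1363
V0=37.6637

Since d<R<u, set p* = (R−d)/(u−d) = 0.5000; price each node as the discounted p*-expectation of its children.
Terminal values V(1,·): V(1,0)=0.0000, V(1,1)=85.1200
(0,0): S=64.0000. Δ = (V_up−V_dn)/(S_up−S_dn) = (85.1200−0.0000)/(85.1200−59.5200) = 3.3250. V = [p*·85.1200 + (1−p*)·0.0000]/1.13 = 37.6637. B = V − Δ·S = -175.1363.
Self-financing check: at every node Δ·S+B equals the discounted successor values.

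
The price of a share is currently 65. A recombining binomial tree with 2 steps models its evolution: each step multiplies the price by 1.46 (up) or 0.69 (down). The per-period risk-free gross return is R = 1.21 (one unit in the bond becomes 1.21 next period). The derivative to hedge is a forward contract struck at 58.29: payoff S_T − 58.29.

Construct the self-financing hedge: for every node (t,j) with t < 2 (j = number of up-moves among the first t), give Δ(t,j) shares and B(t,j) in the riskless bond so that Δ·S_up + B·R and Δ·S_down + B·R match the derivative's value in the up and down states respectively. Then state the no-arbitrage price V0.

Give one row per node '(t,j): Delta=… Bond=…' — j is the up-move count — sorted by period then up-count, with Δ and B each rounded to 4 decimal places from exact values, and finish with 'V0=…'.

(0,0): Delta=1.0000 Bond=-39.8129
(1,0): Delta=1.0000 Bond=-48.1736
(1,1): Delta=1.0000 Bond=-48.1736
V0=25.1871

Since d<R<u, set p* = (R−d)/(u−d) = 0.6753; price each node as the discounted p*-expectation of its children.
Terminal values V(2,·): V(2,0)=-27.3435, V(2,1)=7.1910, V(2,2)=80.2640
Node (1,0) S=44.8500: V=(p*·7.1910+(1−p*)·-27.3435)/1.21=-3.3236; Δ=(7.1910−-27.3435)/(65.4810−30.9465)=1.0000; B=V−Δ·S=-48.1736
Node (1,1) S=94.9000: V=(p*·80.2640+(1−p*)·7.1910)/1.21=46.7264; Δ=(80.2640−7.1910)/(138.5540−65.4810)=1.0000; B=V−Δ·S=-48.1736
Node (0,0) S=65.0000: V=(p*·46.7264+(1−p*)·-3.3236)/1.21=25.1871; Δ=(46.7264−-3.3236)/(94.9000−44.8500)=1.0000; B=V−Δ·S=-39.8129
The time-0 hedge costs 25.1871, which is the no-arbitrage price.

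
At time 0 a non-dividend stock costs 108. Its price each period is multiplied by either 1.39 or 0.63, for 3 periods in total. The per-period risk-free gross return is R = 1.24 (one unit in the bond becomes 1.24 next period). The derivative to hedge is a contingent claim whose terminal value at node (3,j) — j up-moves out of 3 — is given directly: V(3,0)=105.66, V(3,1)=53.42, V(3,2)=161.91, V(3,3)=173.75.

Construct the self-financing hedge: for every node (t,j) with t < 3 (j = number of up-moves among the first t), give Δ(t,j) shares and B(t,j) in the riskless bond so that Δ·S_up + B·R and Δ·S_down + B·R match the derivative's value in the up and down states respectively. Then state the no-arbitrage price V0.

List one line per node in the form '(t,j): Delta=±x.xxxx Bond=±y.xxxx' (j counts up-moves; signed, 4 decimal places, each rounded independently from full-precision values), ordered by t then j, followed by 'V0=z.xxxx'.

No-arbitrage ⇒ martingale measure with p* = (R−d)/(u−d) = 0.8026.
Terminal values V(3,·): V(3,0)=105.6600, V(3,1)=53.4200, V(3,2)=161.9100, V(3,3)=173.7500
(2,0): S=42.8652. Δ = (V_up−V_dn)/(S_up−S_dn) = (53.4200−105.6600)/(59.5826−27.0051) = -1.6036. V = [p*·53.4200 + (1−p*)·105.6600]/1.24 = 51.3956. B = V − Δ·S = 120.1324.
(2,1): S=94.5756. Δ = (V_up−V_dn)/(S_up−S_dn) = (161.9100−53.4200)/(131.4601−59.5826) = 1.5094. V = [p*·161.9100 + (1−p*)·53.4200]/1.24 = 113.3044. B = V − Δ·S = -29.4456.
(2,2): S=208.6668. Δ = (V_up−V_dn)/(S_up−S_dn) = (173.7500−161.9100)/(290.0469−131.4601) = 0.0747. V = [p*·173.7500 + (1−p*)·161.9100]/1.24 = 138.2364. B = V − Δ·S = 122.6575.
(1,0): S=68.0400. Δ = (V_up−V_dn)/(S_up−S_dn) = (113.3044−51.3956)/(94.5756−42.8652) = 1.1972. V = [p*·113.3044 + (1−p*)·51.3956]/1.24 = 81.5206. B = V − Δ·S = 0.0616.
(1,1): S=150.1200. Δ = (V_up−V_dn)/(S_up−S_dn) = (138.2364−113.3044)/(208.6668−94.5756) = 0.2185. V = [p*·138.2364 + (1−p*)·113.3044]/1.24 = 107.5126. B = V − Δ·S = 74.7074.
(0,0): S=108.0000. Δ = (V_up−V_dn)/(S_up−S_dn) = (107.5126−81.5206)/(150.1200−68.0400) = 0.3167. V = [p*·107.5126 + (1−p*)·81.5206]/1.24 = 82.5666. B = V − Δ·S = 48.3667.
The time-0 hedge costs 82.5666, which is the no-arbitrage price.

(0,0): Delta=0.3167 Bond=48.3667
(1,0): Delta=1.1972 Bond=0.0616
(1,1): Delta=0.2185 Bond=74.7074
(2,0): Delta=-1.6036 Bond=120.1324
(2,1): Delta=1.5094 Bond=-29.4456
(2,2): Delta=0.0747 Bond=122.6575
V0=82.5666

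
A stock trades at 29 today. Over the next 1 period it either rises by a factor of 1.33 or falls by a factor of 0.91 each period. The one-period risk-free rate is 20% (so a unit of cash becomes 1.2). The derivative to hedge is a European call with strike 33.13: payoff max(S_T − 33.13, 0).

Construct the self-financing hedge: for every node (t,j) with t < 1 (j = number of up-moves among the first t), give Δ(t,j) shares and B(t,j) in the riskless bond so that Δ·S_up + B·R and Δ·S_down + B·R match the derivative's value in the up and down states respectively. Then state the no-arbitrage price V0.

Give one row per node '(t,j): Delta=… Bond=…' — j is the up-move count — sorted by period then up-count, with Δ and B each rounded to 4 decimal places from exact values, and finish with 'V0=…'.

(0,0): Delta=0.4466 Bond=-9.8222
V0=3.1302

Under the risk-neutral measure, an up-move has probability p* = (R−d)/(u−d) = 0.6905 and values discount at R = 1.2.
Payoff layer (t=1): V(1,0)=0.0000, V(1,1)=5.4400
  t=0,j=0: stock 29.0000 → up 38.5700 (V=5.4400), down 26.3900 (V=0.0000). Price 3.1302; hedge Δ=0.4466, bond B=-9.8222.
Check: Δ(0,0)·S0 + B(0,0) = 3.1302 = V0.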